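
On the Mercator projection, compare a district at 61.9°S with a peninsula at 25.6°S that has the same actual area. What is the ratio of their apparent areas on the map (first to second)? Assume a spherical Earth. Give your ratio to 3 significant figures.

3.67

Mercator is conformal with k = sec φ, so areal scale = k² = sec²φ.
At 61.9°: sec²(61.9°) = 1/0.4710² = 4.508.
At 25.6°: sec²(25.6°) = 1/0.9018² = 1.230.
Ratio = 4.508/1.230 = cos²(25.6°)/cos²(61.9°) ≈ 3.67.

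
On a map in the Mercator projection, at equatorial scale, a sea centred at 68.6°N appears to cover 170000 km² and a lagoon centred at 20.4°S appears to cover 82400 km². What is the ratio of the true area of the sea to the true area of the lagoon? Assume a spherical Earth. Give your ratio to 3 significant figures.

Since Mercator area scale is 1/cos²φ, the true area equals the apparent area multiplied by cos²φ.
True area of sea: 170000 × cos²(68.6°) = 170000 × 0.1331 = 22630 km².
True area of lagoon: 82400 × cos²(20.4°) = 82400 × 0.8785 = 72390 km².
Ratio = 22630 / 72390 ≈ 0.313.

0.313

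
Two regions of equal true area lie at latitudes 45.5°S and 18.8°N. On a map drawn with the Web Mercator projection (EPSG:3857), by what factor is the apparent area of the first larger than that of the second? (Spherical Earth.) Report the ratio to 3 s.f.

1.82

On Mercator, area is exaggerated by sec²φ = 1/cos²φ.
At 45.5°: sec²(45.5°) = 1/0.7009² = 2.036.
At 18.8°: sec²(18.8°) = 1/0.9466² = 1.116.
Ratio = 2.036/1.116 = cos²(18.8°)/cos²(45.5°) ≈ 1.82.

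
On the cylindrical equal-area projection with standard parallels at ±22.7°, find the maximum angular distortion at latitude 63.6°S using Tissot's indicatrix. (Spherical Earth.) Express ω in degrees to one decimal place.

For cylindrical equal-area with standard parallel φ₀, h = cos φ / cos φ₀ and k = cos φ₀ / cos φ, so h·k = 1.
At 63.6°: h = 0.4820, k = 2.075; principal scales a = 2.075, b = 0.4820.
sin(ω/2) = (a − b)/(a + b) = 1.593/2.557 = 0.6230, so ω = 2 arcsin(0.6230) ≈ 77.1°.

77.1°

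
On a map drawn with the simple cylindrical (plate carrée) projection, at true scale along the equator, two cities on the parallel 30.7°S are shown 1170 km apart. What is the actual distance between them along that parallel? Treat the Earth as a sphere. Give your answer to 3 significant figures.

1010 km

In the plate carrée (x = Rλ, y = Rφ), meridians are true-scale (h = 1) and parallels are stretched by k = sec φ.
Along the parallel at 30.7°, map distances are exaggerated by k = sec 30.7° = 1.163.
True distance = 1170 / 1.163 = 1170 × cos 30.7° ≈ 1010 km.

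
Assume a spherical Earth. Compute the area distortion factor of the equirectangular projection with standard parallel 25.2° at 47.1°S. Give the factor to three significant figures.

1.33

In the equirectangular projection with standard parallel φ₀ = 25.2° (x = Rλ cos φ₀, y = Rφ), meridians are true-scale (h = 1) and the parallel scale is k = cos φ₀ / cos φ.
Areal scale = h·k = 1 × cos φ₀ / cos φ; at 47.1°, h = 1.000, k = 1.329, so h·k = 1.329.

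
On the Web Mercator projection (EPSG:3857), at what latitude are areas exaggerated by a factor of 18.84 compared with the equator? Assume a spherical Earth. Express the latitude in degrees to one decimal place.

76.7°

Mercator areal scale is sec²φ.
sec²φ = 18.84  ⇒  cos²φ = 0.05308  ⇒  cos φ = 0.2304.
φ = arccos(0.2304) ≈ 76.7°.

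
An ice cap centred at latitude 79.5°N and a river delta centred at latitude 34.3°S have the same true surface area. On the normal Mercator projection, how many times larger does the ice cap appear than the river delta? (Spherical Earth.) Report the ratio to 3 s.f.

20.5

Mercator is conformal with k = sec φ, so areal scale = k² = sec²φ.
At 79.5°: sec²(79.5°) = 1/0.1822² = 30.11.
At 34.3°: sec²(34.3°) = 1/0.8261² = 1.465.
Ratio = 30.11/1.465 = cos²(34.3°)/cos²(79.5°) ≈ 20.5.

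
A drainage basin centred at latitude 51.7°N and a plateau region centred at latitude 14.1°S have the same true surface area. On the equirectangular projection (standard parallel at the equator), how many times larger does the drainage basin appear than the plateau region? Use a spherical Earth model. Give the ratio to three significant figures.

1.56

For the equirectangular projection with φ₀ = 0 (plate carrée), h = 1 along meridians and k = sec φ along parallels.
Areal scale at 51.7°: h·k = 1.000 × 1.613 = 1.613.
Areal scale at 14.1°: h·k = 1.000 × 1.031 = 1.031.
Ratio = 1.613/1.031 ≈ 1.56.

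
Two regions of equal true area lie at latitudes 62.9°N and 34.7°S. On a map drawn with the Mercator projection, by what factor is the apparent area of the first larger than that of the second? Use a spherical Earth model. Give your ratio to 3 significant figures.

On Mercator, area is exaggerated by sec²φ = 1/cos²φ.
At 62.9°: sec²(62.9°) = 1/0.4555² = 4.819.
At 34.7°: sec²(34.7°) = 1/0.8221² = 1.479.
Ratio = 4.819/1.479 = cos²(34.7°)/cos²(62.9°) ≈ 3.26.

3.26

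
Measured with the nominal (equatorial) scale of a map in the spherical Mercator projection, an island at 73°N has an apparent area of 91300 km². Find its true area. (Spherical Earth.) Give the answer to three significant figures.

The Mercator projection is conformal; its linear scale factor is the same in every direction and equals sec φ = 1/cos φ.
Areal scale = k² = sec²φ = 1/cos²(73°) = 1/0.2924² = 11.70.
True area = apparent / (areal scale) = 91300 / 11.70 ≈ 7800 km².

7800 km²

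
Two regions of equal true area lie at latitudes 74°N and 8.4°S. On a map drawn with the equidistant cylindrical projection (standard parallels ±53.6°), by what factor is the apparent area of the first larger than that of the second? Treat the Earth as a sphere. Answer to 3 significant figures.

3.59

In the equirectangular projection with standard parallel φ₀ = 53.6° (x = Rλ cos φ₀, y = Rφ), meridians are true-scale (h = 1) and the parallel scale is k = cos φ₀ / cos φ.
Areal scale at 74°: h·k = 1.000 × 2.153 = 2.153.
Areal scale at 8.4°: h·k = 1.000 × 0.5999 = 0.5999.
Ratio = 2.153/0.5999 ≈ 3.59.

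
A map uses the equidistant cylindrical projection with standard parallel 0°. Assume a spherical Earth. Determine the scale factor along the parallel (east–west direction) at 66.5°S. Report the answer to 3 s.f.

For the equirectangular projection with φ₀ = 0 (plate carrée), h = 1 along meridians and k = sec φ along parallels.
k = 1/cos 66.5° = 1/0.3987 = 2.508.

2.51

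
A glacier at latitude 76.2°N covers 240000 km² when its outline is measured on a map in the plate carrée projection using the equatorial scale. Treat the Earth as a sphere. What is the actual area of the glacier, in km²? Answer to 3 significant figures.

57200 km²

Plate carrée maps x = Rλ, y = Rφ. The meridian scale is h = 1 and the parallel scale is k = 1/cos φ = sec φ.
Areal scale = h·k = 1 × sec φ; at 76.2°, h = 1.000, k = 4.192, so h·k = 4.192.
True area = apparent / (areal scale) = 240000 / 4.192 ≈ 57200 km².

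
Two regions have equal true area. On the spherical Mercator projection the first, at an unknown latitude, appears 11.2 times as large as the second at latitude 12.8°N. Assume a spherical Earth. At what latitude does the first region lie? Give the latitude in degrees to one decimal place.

73.1°

On Mercator, (apparent₁)/(apparent₂) = sec²φ₁ / sec²φ₂ when true areas are equal.
cos²φ₂ / cos²φ₁ = 11.2  ⇒  cos φ₁ = cos 12.8° / √11.2 = 0.9751/3.347 = 0.2914.
φ₁ = arccos(0.2914) ≈ 73.1°.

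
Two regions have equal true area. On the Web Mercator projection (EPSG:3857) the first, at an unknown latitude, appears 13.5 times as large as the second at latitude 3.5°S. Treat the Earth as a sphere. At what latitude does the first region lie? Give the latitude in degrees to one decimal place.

Mercator areal scale is sec²φ, so apparent-area ratio = sec²φ₁ / sec²φ₂ = cos²φ₂ / cos²φ₁.
cos²φ₂ / cos²φ₁ = 13.5  ⇒  cos φ₁ = cos 3.5° / √13.5 = 0.9981/3.674 = 0.2717.
φ₁ = arccos(0.2717) ≈ 74.2°.

74.2°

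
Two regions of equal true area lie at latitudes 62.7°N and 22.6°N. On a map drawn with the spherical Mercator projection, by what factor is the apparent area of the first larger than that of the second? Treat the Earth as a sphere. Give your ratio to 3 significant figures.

4.05

On Mercator, area is exaggerated by sec²φ = 1/cos²φ.
At 62.7°: sec²(62.7°) = 1/0.4586² = 4.754.
At 22.6°: sec²(22.6°) = 1/0.9232² = 1.173.
Ratio = 4.754/1.173 = cos²(22.6°)/cos²(62.7°) ≈ 4.05.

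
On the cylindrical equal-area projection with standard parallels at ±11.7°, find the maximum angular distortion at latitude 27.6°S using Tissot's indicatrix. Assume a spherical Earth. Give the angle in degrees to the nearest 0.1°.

11.4°

For cylindrical equal-area with standard parallel φ₀, h = cos φ / cos φ₀ and k = cos φ₀ / cos φ, so h·k = 1.
At 27.6°: h = 0.9050, k = 1.105; principal scales a = 1.105, b = 0.9050.
sin(ω/2) = (a − b)/(a + b) = 0.2000/2.010 = 0.09948, so ω = 2 arcsin(0.09948) ≈ 11.4°.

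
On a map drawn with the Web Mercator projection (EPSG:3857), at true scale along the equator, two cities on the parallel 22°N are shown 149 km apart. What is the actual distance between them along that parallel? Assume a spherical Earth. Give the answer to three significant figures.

138 km

The Mercator projection is conformal; its linear scale factor is the same in every direction and equals sec φ = 1/cos φ.
Along the parallel at 22°, map distances are exaggerated by k = sec 22° = 1.079.
True distance = 149 / 1.079 = 149 × cos 22° ≈ 138 km.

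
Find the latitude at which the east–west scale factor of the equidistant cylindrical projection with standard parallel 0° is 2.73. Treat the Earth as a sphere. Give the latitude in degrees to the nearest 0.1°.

Plate carrée: h = 1, k = sec φ along parallels.
sec φ = 2.73  ⇒  cos φ = 0.3663  ⇒  φ ≈ 68.5°.

68.5°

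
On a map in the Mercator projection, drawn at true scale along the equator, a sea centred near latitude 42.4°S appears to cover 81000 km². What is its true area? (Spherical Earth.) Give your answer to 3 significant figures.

44200 km²

Mercator is conformal, so the point scale is isotropic: h = k = sec φ = 1/cos φ.
Areal scale = k² = sec²φ = 1/cos²(42.4°) = 1/0.7385² = 1.834.
True area = apparent / (areal scale) = 81000 / 1.834 ≈ 44200 km².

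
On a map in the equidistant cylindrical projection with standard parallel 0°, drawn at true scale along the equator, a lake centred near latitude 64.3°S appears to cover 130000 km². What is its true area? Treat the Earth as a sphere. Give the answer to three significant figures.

In the plate carrée (x = Rλ, y = Rφ), meridians are true-scale (h = 1) and parallels are stretched by k = sec φ.
Areal scale = h·k = 1 × sec φ; at 64.3°, h = 1.000, k = 2.306, so h·k = 2.306.
True area = apparent / (areal scale) = 130000 / 2.306 ≈ 56400 km².

56400 km²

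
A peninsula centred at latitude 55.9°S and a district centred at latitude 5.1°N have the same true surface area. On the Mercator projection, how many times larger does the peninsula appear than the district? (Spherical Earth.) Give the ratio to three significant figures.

Mercator is conformal with k = sec φ, so areal scale = k² = sec²φ.
At 55.9°: sec²(55.9°) = 1/0.5606² = 3.182.
At 5.1°: sec²(5.1°) = 1/0.9960² = 1.008.
Ratio = 3.182/1.008 = cos²(5.1°)/cos²(55.9°) ≈ 3.16.

3.16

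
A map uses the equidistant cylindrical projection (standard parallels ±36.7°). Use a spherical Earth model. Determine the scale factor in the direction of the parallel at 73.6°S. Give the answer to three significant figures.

2.84

In the equirectangular projection with standard parallel φ₀ = 36.7° (x = Rλ cos φ₀, y = Rφ), meridians are true-scale (h = 1) and the parallel scale is k = cos φ₀ / cos φ.
k = cos 36.7° / cos 73.6° = 0.8018/0.2823 = 2.840.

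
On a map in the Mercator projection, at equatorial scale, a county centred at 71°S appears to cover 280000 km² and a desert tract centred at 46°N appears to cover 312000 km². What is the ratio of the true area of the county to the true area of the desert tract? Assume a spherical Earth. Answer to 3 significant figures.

0.197

On Mercator the areal scale is sec²φ, so true area = apparent × cos²φ.
True area of county: 280000 × cos²(71°) = 280000 × 0.1060 = 29680 km².
True area of desert tract: 312000 × cos²(46°) = 312000 × 0.4826 = 150600 km².
Ratio = 29680 / 150600 ≈ 0.197.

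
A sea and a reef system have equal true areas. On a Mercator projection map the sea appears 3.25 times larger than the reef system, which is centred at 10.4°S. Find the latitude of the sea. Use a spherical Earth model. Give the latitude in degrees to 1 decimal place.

On Mercator, (apparent₁)/(apparent₂) = sec²φ₁ / sec²φ₂ when true areas are equal.
cos²φ₂ / cos²φ₁ = 3.25  ⇒  cos φ₁ = cos 10.4° / √3.25 = 0.9836/1.803 = 0.5456.
φ₁ = arccos(0.5456) ≈ 56.9°.

56.9°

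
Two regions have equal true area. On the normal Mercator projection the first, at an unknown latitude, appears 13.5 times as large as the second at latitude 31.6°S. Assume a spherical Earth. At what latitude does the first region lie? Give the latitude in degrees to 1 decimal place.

76.6°

Mercator areal scale is sec²φ, so apparent-area ratio = sec²φ₁ / sec²φ₂ = cos²φ₂ / cos²φ₁.
cos²φ₂ / cos²φ₁ = 13.5  ⇒  cos φ₁ = cos 31.6° / √13.5 = 0.8517/3.674 = 0.2318.
φ₁ = arccos(0.2318) ≈ 76.6°.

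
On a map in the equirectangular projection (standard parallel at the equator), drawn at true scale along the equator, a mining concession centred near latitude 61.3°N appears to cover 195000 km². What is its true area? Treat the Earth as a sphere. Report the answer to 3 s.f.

93600 km²

In the plate carrée (x = Rλ, y = Rφ), meridians are true-scale (h = 1) and parallels are stretched by k = sec φ.
Areal scale = h·k = 1 × sec φ; at 61.3°, h = 1.000, k = 2.082, so h·k = 2.082.
True area = apparent / (areal scale) = 195000 / 2.082 ≈ 93600 km².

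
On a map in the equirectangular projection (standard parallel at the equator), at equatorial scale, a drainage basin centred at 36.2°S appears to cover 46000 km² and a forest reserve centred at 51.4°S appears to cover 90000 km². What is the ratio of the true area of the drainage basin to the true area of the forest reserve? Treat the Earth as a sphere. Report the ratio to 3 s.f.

0.661

On the plate carrée, areal scale = h·k = 1 × sec φ, so true area = apparent × cos φ.
True area of drainage basin: 46000 × cos(36.2°) = 46000 × 0.8070 = 37120 km².
True area of forest reserve: 90000 × cos(51.4°) = 90000 × 0.6239 = 56150 km².
Ratio = 37120 / 56150 ≈ 0.661.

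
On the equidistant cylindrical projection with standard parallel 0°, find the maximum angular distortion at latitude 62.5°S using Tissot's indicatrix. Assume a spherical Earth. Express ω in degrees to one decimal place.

For the equirectangular projection with φ₀ = 0 (plate carrée), h = 1 along meridians and k = sec φ along parallels.
At 62.5°: h = 1.000, k = 2.166; principal scales a = 2.166, b = 1.000.
sin(ω/2) = (a − b)/(a + b) = 1.166/3.166 = 0.3682, so ω = 2 arcsin(0.3682) ≈ 43.2°.

43.2°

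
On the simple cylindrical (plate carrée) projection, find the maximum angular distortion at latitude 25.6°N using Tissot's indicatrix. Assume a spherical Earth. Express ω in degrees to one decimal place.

Plate carrée maps x = Rλ, y = Rφ. The meridian scale is h = 1 and the parallel scale is k = 1/cos φ = sec φ.
At 25.6°: h = 1.000, k = 1.109; principal scales a = 1.109, b = 1.000.
sin(ω/2) = (a − b)/(a + b) = 0.1089/2.109 = 0.05162, so ω = 2 arcsin(0.05162) ≈ 5.9°.

5.9°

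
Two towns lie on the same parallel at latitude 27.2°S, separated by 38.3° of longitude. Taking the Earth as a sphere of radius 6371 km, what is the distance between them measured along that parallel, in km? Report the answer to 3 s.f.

3790 km

Arc length along a parallel = R cos φ · Δλ (with Δλ in radians).
= 6371 × cos 27.2° × (38.3° × π/180) = 6371 × 0.8894 × 0.6685 ≈ 3790 km.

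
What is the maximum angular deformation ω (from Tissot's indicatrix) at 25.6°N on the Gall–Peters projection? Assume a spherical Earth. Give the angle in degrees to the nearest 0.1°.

27.6°

Gall–Peters is a cylindrical equal-area projection with standard parallels at ±45°. A cylindrical equal-area projection with standard parallel φ₀ has meridian scale h = cos φ / cos φ₀ and parallel scale k = cos φ₀ / cos φ (so areas are preserved, h·k = 1).
At 25.6°: h = 1.275, k = 0.7841; principal scales a = 1.275, b = 0.7841.
sin(ω/2) = (a − b)/(a + b) = 0.4913/2.059 = 0.2386, so ω = 2 arcsin(0.2386) ≈ 27.6°.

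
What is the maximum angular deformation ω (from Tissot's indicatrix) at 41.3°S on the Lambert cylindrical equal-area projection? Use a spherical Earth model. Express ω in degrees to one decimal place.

The Lambert cylindrical equal-area projection is the cylindrical equal-area projection with its standard parallel at the equator (φ₀ = 0). Cylindrical equal-area (φ₀ = 0°): h = cos φ / cos 0° along meridians, k = cos 0° / cos φ along parallels; h·k = 1.
At 41.3°: h = 0.7513, k = 1.331; principal scales a = 1.331, b = 0.7513.
sin(ω/2) = (a − b)/(a + b) = 0.5798/2.082 = 0.2784, so ω = 2 arcsin(0.2784) ≈ 32.3°.

32.3°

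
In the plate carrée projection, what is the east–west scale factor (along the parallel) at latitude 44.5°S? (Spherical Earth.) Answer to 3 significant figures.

1.40

For the equirectangular projection with φ₀ = 0 (plate carrée), h = 1 along meridians and k = sec φ along parallels.
k = 1/cos 44.5° = 1/0.7133 = 1.402.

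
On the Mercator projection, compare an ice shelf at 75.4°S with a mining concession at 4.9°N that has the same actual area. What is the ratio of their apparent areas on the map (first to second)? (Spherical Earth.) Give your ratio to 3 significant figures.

Mercator is conformal with k = sec φ, so areal scale = k² = sec²φ.
At 75.4°: sec²(75.4°) = 1/0.2521² = 15.74.
At 4.9°: sec²(4.9°) = 1/0.9963² = 1.007.
Ratio = 15.74/1.007 = cos²(4.9°)/cos²(75.4°) ≈ 15.6.

15.6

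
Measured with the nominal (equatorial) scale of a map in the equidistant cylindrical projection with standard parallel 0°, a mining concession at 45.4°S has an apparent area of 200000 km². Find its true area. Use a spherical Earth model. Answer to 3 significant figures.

For the equirectangular projection with φ₀ = 0 (plate carrée), h = 1 along meridians and k = sec φ along parallels.
Areal scale = h·k = 1 × sec φ; at 45.4°, h = 1.000, k = 1.424, so h·k = 1.424.
True area = apparent / (areal scale) = 200000 / 1.424 ≈ 140000 km².

140000 km²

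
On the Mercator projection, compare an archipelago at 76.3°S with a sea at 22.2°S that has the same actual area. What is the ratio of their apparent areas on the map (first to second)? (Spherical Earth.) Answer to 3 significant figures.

15.3

Mercator areal scale is sec²φ.
At 76.3°: sec²(76.3°) = 1/0.2368² = 17.83.
At 22.2°: sec²(22.2°) = 1/0.9259² = 1.167.
Ratio = 17.83/1.167 = cos²(22.2°)/cos²(76.3°) ≈ 15.3.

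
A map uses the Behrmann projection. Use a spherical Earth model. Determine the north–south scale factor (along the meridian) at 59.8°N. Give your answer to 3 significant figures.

The Behrmann projection is cylindrical equal-area with φ₀ = 30°. For cylindrical equal-area with standard parallel φ₀, h = cos φ / cos φ₀ and k = cos φ₀ / cos φ, so h·k = 1.
h = cos 59.8° / cos 30° = 0.5030/0.8660 = 0.5808.

0.581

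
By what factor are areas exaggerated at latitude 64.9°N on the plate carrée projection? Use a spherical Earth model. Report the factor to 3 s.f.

Plate carrée maps x = Rλ, y = Rφ. The meridian scale is h = 1 and the parallel scale is k = 1/cos φ = sec φ.
Areal scale = h·k = 1 × sec φ; at 64.9°, h = 1.000, k = 2.357, so h·k = 2.357.

2.36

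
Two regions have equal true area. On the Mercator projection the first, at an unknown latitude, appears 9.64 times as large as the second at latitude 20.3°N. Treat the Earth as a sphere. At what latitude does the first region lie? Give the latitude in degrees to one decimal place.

72.4°

For equal true areas on Mercator, apparent areas scale as sec²φ, so the ratio is cos²φ₂ / cos²φ₁.
cos²φ₂ / cos²φ₁ = 9.64  ⇒  cos φ₁ = cos 20.3° / √9.64 = 0.9379/3.105 = 0.3021.
φ₁ = arccos(0.3021) ≈ 72.4°.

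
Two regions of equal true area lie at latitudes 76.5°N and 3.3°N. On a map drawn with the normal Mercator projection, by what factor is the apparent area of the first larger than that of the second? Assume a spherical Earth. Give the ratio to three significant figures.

Mercator is conformal with k = sec φ, so areal scale = k² = sec²φ.
At 76.5°: sec²(76.5°) = 1/0.2334² = 18.35.
At 3.3°: sec²(3.3°) = 1/0.9983² = 1.003.
Ratio = 18.35/1.003 = cos²(3.3°)/cos²(76.5°) ≈ 18.3.

18.3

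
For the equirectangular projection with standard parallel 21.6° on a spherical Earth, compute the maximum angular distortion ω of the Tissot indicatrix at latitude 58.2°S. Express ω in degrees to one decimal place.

32.1°

The equidistant cylindrical projection with φ₀ = 21.6° has h = 1 (meridians true) and k = cos φ₀ / cos φ along parallels.
At 58.2°: h = 1.000, k = 1.764; principal scales a = 1.764, b = 1.000.
sin(ω/2) = (a − b)/(a + b) = 0.7644/2.764 = 0.2765, so ω = 2 arcsin(0.2765) ≈ 32.1°.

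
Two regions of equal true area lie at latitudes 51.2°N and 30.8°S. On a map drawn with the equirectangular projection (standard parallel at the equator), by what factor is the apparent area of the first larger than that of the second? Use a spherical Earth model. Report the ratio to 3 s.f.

1.37

In the plate carrée (x = Rλ, y = Rφ), meridians are true-scale (h = 1) and parallels are stretched by k = sec φ.
Areal scale at 51.2°: h·k = 1.000 × 1.596 = 1.596.
Areal scale at 30.8°: h·k = 1.000 × 1.164 = 1.164.
Ratio = 1.596/1.164 ≈ 1.37.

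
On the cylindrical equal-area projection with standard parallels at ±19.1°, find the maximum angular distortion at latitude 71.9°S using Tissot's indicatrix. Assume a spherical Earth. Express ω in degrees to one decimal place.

107.2°

A cylindrical equal-area projection with standard parallel φ₀ has meridian scale h = cos φ / cos φ₀ and parallel scale k = cos φ₀ / cos φ (so areas are preserved, h·k = 1).
At 71.9°: h = 0.3288, k = 3.042; principal scales a = 3.042, b = 0.3288.
sin(ω/2) = (a − b)/(a + b) = 2.713/3.370 = 0.8049, so ω = 2 arcsin(0.8049) ≈ 107.2°.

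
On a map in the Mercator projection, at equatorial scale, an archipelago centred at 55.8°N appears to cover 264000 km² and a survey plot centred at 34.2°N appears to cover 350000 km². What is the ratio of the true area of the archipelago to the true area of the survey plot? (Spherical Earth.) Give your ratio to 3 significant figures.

0.348

Mercator's areal exaggeration is sec²φ; hence true area = (apparent area) · cos²φ.
True area of archipelago: 264000 × cos²(55.8°) = 264000 × 0.3159 = 83410 km².
True area of survey plot: 350000 × cos²(34.2°) = 350000 × 0.6841 = 239400 km².
Ratio = 83410 / 239400 ≈ 0.348.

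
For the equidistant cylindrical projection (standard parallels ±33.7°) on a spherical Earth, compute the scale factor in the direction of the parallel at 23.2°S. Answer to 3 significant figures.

0.905

With standard parallel φ₀ = 33.7°, the equirectangular projection gives x = Rλ cos φ₀, y = Rφ, so h = 1 and k = cos 33.7° / cos φ.
k = cos 33.7° / cos 23.2° = 0.8320/0.9191 = 0.9051.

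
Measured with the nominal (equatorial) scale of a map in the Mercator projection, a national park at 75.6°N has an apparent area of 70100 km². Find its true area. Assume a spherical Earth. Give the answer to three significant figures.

4340 km²

The Mercator projection is conformal; its linear scale factor is the same in every direction and equals sec φ = 1/cos φ.
Areal scale = k² = sec²φ = 1/cos²(75.6°) = 1/0.2487² = 16.17.
True area = apparent / (areal scale) = 70100 / 16.17 ≈ 4340 km².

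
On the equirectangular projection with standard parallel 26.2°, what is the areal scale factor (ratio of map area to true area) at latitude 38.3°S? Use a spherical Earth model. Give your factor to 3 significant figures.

With standard parallel φ₀ = 26.2°, the equirectangular projection gives x = Rλ cos φ₀, y = Rφ, so h = 1 and k = cos 26.2° / cos φ.
Areal scale = h·k = 1 × cos φ₀ / cos φ; at 38.3°, h = 1.000, k = 1.143, so h·k = 1.143.

1.14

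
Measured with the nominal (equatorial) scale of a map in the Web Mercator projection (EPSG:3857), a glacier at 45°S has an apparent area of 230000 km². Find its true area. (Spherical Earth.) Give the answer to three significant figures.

Mercator is conformal, so the point scale is isotropic: h = k = sec φ = 1/cos φ.
Areal scale = k² = sec²φ = 1/cos²(45°) = 1/0.7071² = 2.000.
True area = apparent / (areal scale) = 230000 / 2.000 ≈ 115000 km².

115000 km²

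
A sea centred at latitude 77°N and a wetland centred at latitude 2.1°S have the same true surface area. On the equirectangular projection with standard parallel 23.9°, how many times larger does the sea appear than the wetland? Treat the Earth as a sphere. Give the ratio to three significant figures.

4.44

The equidistant cylindrical projection with φ₀ = 23.9° has h = 1 (meridians true) and k = cos φ₀ / cos φ along parallels.
Areal scale at 77°: h·k = 1.000 × 4.064 = 4.064.
Areal scale at 2.1°: h·k = 1.000 × 0.9149 = 0.9149.
Ratio = 4.064/0.9149 ≈ 4.44.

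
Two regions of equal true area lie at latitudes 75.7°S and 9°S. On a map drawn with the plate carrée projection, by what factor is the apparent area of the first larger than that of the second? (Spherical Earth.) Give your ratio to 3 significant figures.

In the plate carrée (x = Rλ, y = Rφ), meridians are true-scale (h = 1) and parallels are stretched by k = sec φ.
Areal scale at 75.7°: h·k = 1.000 × 4.049 = 4.049.
Areal scale at 9°: h·k = 1.000 × 1.012 = 1.012.
Ratio = 4.049/1.012 ≈ 4.00.

4.00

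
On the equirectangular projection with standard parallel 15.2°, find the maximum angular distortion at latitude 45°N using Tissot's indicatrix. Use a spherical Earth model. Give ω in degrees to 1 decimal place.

17.7°

The equidistant cylindrical projection with φ₀ = 15.2° has h = 1 (meridians true) and k = cos φ₀ / cos φ along parallels.
At 45°: h = 1.000, k = 1.365; principal scales a = 1.365, b = 1.000.
sin(ω/2) = (a − b)/(a + b) = 0.3647/2.365 = 0.1542, so ω = 2 arcsin(0.1542) ≈ 17.7°.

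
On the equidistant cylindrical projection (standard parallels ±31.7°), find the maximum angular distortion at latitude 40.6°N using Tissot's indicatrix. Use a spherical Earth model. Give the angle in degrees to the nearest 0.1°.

In the equirectangular projection with standard parallel φ₀ = 31.7° (x = Rλ cos φ₀, y = Rφ), meridians are true-scale (h = 1) and the parallel scale is k = cos φ₀ / cos φ.
At 40.6°: h = 1.000, k = 1.121; principal scales a = 1.121, b = 1.000.
sin(ω/2) = (a − b)/(a + b) = 0.1206/2.121 = 0.05685, so ω = 2 arcsin(0.05685) ≈ 6.5°.

6.5°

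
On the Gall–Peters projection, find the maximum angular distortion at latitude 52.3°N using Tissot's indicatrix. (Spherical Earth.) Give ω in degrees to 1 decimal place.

16.6°

The Gall–Peters projection is cylindrical equal-area with φ₀ = 45°. A cylindrical equal-area projection with standard parallel φ₀ has meridian scale h = cos φ / cos φ₀ and parallel scale k = cos φ₀ / cos φ (so areas are preserved, h·k = 1).
At 52.3°: h = 0.8648, k = 1.156; principal scales a = 1.156, b = 0.8648.
sin(ω/2) = (a − b)/(a + b) = 0.2915/2.021 = 0.1442, so ω = 2 arcsin(0.1442) ≈ 16.6°.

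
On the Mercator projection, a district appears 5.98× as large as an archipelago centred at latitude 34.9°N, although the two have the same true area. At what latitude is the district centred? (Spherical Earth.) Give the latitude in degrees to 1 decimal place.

For equal true areas on Mercator, apparent areas scale as sec²φ, so the ratio is cos²φ₂ / cos²φ₁.
cos²φ₂ / cos²φ₁ = 5.98  ⇒  cos φ₁ = cos 34.9° / √5.98 = 0.8202/2.445 = 0.3354.
φ₁ = arccos(0.3354) ≈ 70.4°.

70.4°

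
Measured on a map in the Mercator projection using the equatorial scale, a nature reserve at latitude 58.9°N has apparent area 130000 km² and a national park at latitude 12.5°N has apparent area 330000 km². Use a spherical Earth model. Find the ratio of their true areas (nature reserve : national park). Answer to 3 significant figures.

0.110

Mercator's areal exaggeration is sec²φ; hence true area = (apparent area) · cos²φ.
True area of nature reserve: 130000 × cos²(58.9°) = 130000 × 0.2668 = 34680 km².
True area of national park: 330000 × cos²(12.5°) = 330000 × 0.9532 = 314500 km².
Ratio = 34680 / 314500 ≈ 0.110.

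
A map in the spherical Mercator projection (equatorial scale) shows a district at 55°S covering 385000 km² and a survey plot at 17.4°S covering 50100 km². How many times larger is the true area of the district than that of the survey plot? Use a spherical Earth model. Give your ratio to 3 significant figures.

Mercator's areal exaggeration is sec²φ; hence true area = (apparent area) · cos²φ.
True area of district: 385000 × cos²(55°) = 385000 × 0.3290 = 126700 km².
True area of survey plot: 50100 × cos²(17.4°) = 50100 × 0.9106 = 45620 km².
Ratio = 126700 / 45620 ≈ 2.78.

2.78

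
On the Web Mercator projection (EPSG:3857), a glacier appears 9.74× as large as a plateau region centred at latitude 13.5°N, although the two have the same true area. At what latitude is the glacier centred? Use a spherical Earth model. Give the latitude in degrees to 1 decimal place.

For equal true areas on Mercator, apparent areas scale as sec²φ, so the ratio is cos²φ₂ / cos²φ₁.
cos²φ₂ / cos²φ₁ = 9.74  ⇒  cos φ₁ = cos 13.5° / √9.74 = 0.9724/3.121 = 0.3116.
φ₁ = arccos(0.3116) ≈ 71.8°.

71.8°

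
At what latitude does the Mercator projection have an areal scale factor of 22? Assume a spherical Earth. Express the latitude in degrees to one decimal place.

77.7°

Mercator areal scale is sec²φ.
sec²φ = 22  ⇒  cos²φ = 0.04545  ⇒  cos φ = 0.2132.
φ = arccos(0.2132) ≈ 77.7°.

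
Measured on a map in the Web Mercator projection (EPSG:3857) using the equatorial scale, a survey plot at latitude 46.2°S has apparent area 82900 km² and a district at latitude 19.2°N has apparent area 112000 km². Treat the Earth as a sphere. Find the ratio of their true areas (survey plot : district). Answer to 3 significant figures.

On Mercator the areal scale is sec²φ, so true area = apparent × cos²φ.
True area of survey plot: 82900 × cos²(46.2°) = 82900 × 0.4791 = 39710 km².
True area of district: 112000 × cos²(19.2°) = 112000 × 0.8918 = 99890 km².
Ratio = 39710 / 99890 ≈ 0.398.

0.398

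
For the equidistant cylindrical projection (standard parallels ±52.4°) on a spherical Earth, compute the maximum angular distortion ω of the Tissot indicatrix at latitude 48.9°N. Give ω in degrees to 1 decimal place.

4.3°

In the equirectangular projection with standard parallel φ₀ = 52.4° (x = Rλ cos φ₀, y = Rφ), meridians are true-scale (h = 1) and the parallel scale is k = cos φ₀ / cos φ.
At 48.9°: h = 1.000, k = 0.9282; principal scales a = 1.000, b = 0.9282.
sin(ω/2) = (a − b)/(a + b) = 0.07185/1.928 = 0.03726, so ω = 2 arcsin(0.03726) ≈ 4.3°.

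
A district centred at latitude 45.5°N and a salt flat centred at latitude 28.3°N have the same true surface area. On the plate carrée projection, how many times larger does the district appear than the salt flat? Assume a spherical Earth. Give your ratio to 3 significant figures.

1.26

Plate carrée maps x = Rλ, y = Rφ. The meridian scale is h = 1 and the parallel scale is k = 1/cos φ = sec φ.
Areal scale at 45.5°: h·k = 1.000 × 1.427 = 1.427.
Areal scale at 28.3°: h·k = 1.000 × 1.136 = 1.136.
Ratio = 1.427/1.136 ≈ 1.26.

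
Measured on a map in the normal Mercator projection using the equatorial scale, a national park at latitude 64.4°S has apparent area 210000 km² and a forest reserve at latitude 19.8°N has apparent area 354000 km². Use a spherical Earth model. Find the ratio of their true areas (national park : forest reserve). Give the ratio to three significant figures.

Mercator's areal exaggeration is sec²φ; hence true area = (apparent area) · cos²φ.
True area of national park: 210000 × cos²(64.4°) = 210000 × 0.1867 = 39210 km².
True area of forest reserve: 354000 × cos²(19.8°) = 354000 × 0.8853 = 313400 km².
Ratio = 39210 / 313400 ≈ 0.125.

0.125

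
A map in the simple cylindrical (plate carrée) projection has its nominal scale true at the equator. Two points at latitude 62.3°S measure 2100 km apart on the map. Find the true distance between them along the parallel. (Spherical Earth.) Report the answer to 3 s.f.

976 km

For the equirectangular projection with φ₀ = 0 (plate carrée), h = 1 along meridians and k = sec φ along parallels.
Along the parallel at 62.3°, map distances are exaggerated by k = sec 62.3° = 2.151.
True distance = 2100 / 2.151 = 2100 × cos 62.3° ≈ 976 km.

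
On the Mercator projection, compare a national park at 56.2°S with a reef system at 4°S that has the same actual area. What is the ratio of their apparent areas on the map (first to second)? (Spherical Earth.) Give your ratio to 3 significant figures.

3.22

Mercator is conformal with k = sec φ, so areal scale = k² = sec²φ.
At 56.2°: sec²(56.2°) = 1/0.5563² = 3.231.
At 4°: sec²(4°) = 1/0.9976² = 1.005.
Ratio = 3.231/1.005 = cos²(4°)/cos²(56.2°) ≈ 3.22.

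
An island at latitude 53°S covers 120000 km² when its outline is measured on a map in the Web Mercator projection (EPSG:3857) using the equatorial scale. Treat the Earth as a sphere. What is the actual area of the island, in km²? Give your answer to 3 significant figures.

For Mercator, h = k = sec φ (a conformal cylindrical projection has a single point scale, 1/cos φ).
Areal scale = k² = sec²φ = 1/cos²(53°) = 1/0.6018² = 2.761.
True area = apparent / (areal scale) = 120000 / 2.761 ≈ 43500 km².

43500 km²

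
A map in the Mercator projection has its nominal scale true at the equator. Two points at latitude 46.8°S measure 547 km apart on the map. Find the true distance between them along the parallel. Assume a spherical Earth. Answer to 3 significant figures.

For Mercator, h = k = sec φ (a conformal cylindrical projection has a single point scale, 1/cos φ).
Along the parallel at 46.8°, map distances are exaggerated by k = sec 46.8° = 1.461.
True distance = 547 / 1.461 = 547 × cos 46.8° ≈ 374 km.

374 km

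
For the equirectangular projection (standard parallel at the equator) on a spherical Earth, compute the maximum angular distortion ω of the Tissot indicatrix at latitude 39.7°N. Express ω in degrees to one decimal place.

15.0°

In the plate carrée (x = Rλ, y = Rφ), meridians are true-scale (h = 1) and parallels are stretched by k = sec φ.
At 39.7°: h = 1.000, k = 1.300; principal scales a = 1.300, b = 1.000.
sin(ω/2) = (a − b)/(a + b) = 0.2997/2.300 = 0.1303, so ω = 2 arcsin(0.1303) ≈ 15.0°.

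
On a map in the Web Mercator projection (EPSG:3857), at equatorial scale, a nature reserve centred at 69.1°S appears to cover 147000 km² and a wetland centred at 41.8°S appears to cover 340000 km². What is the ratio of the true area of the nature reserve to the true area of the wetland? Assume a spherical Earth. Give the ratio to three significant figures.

On Mercator the areal scale is sec²φ, so true area = apparent × cos²φ.
True area of nature reserve: 147000 × cos²(69.1°) = 147000 × 0.1273 = 18710 km².
True area of wetland: 340000 × cos²(41.8°) = 340000 × 0.5557 = 188900 km².
Ratio = 18710 / 188900 ≈ 0.0990.

0.0990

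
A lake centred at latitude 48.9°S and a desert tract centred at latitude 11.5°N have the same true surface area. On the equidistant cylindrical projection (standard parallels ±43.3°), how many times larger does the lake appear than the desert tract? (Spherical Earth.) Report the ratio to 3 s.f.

In the equirectangular projection with standard parallel φ₀ = 43.3° (x = Rλ cos φ₀, y = Rφ), meridians are true-scale (h = 1) and the parallel scale is k = cos φ₀ / cos φ.
Areal scale at 48.9°: h·k = 1.000 × 1.107 = 1.107.
Areal scale at 11.5°: h·k = 1.000 × 0.7427 = 0.7427.
Ratio = 1.107/0.7427 ≈ 1.49.

1.49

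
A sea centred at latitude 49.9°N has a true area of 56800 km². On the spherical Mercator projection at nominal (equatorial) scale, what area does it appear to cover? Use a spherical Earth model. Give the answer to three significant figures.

For Mercator, h = k = sec φ (a conformal cylindrical projection has a single point scale, 1/cos φ).
Areal scale = k² = sec²φ = 1/cos²(49.9°) = 1/0.6441² = 2.410.
Apparent area = 56800 × 2.410 ≈ 137000 km².

137000 km²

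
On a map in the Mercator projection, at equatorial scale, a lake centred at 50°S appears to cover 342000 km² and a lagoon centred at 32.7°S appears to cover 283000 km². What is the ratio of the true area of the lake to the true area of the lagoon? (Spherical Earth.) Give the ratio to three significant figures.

Mercator's areal exaggeration is sec²φ; hence true area = (apparent area) · cos²φ.
True area of lake: 342000 × cos²(50°) = 342000 × 0.4132 = 141300 km².
True area of lagoon: 283000 × cos²(32.7°) = 283000 × 0.7081 = 200400 km².
Ratio = 141300 / 200400 ≈ 0.705.

0.705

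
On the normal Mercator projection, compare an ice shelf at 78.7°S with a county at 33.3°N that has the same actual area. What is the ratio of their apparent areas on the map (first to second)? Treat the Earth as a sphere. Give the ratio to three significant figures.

Mercator areal scale is sec²φ.
At 78.7°: sec²(78.7°) = 1/0.1959² = 26.05.
At 33.3°: sec²(33.3°) = 1/0.8358² = 1.431.
Ratio = 26.05/1.431 = cos²(33.3°)/cos²(78.7°) ≈ 18.2.

18.2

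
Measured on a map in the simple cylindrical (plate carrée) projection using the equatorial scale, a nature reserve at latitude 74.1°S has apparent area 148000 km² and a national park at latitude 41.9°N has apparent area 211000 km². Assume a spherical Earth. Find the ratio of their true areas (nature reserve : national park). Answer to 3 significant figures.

0.258

Plate carrée has h = 1 and k = sec φ, giving areal scale sec φ; true area = (apparent area) · cos φ.
True area of nature reserve: 148000 × cos(74.1°) = 148000 × 0.2740 = 40550 km².
True area of national park: 211000 × cos(41.9°) = 211000 × 0.7443 = 157000 km².
Ratio = 40550 / 157000 ≈ 0.258.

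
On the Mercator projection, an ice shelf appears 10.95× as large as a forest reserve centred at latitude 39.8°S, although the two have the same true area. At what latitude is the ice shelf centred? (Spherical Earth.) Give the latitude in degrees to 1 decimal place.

76.6°

Mercator areal scale is sec²φ, so apparent-area ratio = sec²φ₁ / sec²φ₂ = cos²φ₂ / cos²φ₁.
cos²φ₂ / cos²φ₁ = 10.95  ⇒  cos φ₁ = cos 39.8° / √10.95 = 0.7683/3.309 = 0.2322.
φ₁ = arccos(0.2322) ≈ 76.6°.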